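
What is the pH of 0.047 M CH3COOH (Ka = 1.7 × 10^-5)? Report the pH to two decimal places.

pH = 3.05

CH3COOH ⇌ CH3COO- + H+
From the ICE table, Ka = [H+]²/(0.047 − [H+]) = 1.7 × 10^-5.
Since Ka ≪ C₀, [H+] ≈ √(Ka·C₀) = 8.94 × 10^-4 M.
pH = −log(8.94 × 10^-4) = 3.05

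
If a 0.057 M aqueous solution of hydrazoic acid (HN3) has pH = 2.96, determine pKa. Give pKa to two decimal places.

[H+] = 10^(-2.96) = 1.10 × 10^-3 M
At equilibrium [HA] = 0.057 − 1.10 × 10^-3 = 5.59 × 10^-2 M
Ka = [H+][A-]/[HA] = (1.10 × 10^-3)² / 5.59 × 10^-2 = 2.16 × 10^-5
pKa = -log(2.16 × 10^-5) = 4.67

pKa = 4.67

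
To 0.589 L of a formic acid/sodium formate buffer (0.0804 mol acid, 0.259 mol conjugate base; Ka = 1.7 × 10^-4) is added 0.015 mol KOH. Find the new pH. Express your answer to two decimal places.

pH = 4.39

After neutralization: n(HCOOH) = 0.0654 mol, n(HCOO-) = 0.274 mol.
pKa = −log(1.7 × 10^-4) = 3.770
pH = pKa + log([A⁻]/[HA]) = 3.770 + log(0.274/0.0654) = 3.770 +0.622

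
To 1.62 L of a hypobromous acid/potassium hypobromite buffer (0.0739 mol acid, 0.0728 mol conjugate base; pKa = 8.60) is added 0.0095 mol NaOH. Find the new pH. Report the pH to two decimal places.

pH = 8.71

After neutralization: n(HOBr) = 0.0644 mol, n(OBr-) = 0.0823 mol.
Henderson–Hasselbalch with mole ratio 0.0823/0.0644: pH = 8.60 + (+0.107)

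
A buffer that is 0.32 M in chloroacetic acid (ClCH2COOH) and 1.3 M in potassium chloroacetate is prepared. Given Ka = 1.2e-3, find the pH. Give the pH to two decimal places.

pKa = −log(1.2 × 10^-3) = 2.921
pH = pKa + log([A⁻]/[HA]) = 2.921 + log(1.3/0.32)
pH = 2.921 + (+0.609) = 3.53

pH = 3.53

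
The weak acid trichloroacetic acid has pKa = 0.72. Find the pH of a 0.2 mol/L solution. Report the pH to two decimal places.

pH = 0.91

Cl3CCOOH ⇌ Cl3CCOO- + H+
Ka = 10^(−0.72) = 1.91 × 10^-1
From the ICE table, Ka = [H+]²/(0.2 − [H+]) = 1.91 × 10^-1.
[H+] is not negligible relative to C₀; solve [H+]² + 0.191·[H+] − 0.0382 = 0.
[H+] = (−Ka + √(Ka² + 4·Ka·C₀))/2 = 1.22 × 10^-1 M
pH = −log[H+] = −log(1.22 × 10^-1) = 0.91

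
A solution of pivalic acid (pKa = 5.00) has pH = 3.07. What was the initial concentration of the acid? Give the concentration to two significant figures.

[H+] = 10^(-3.07) = 8.51 × 10^-4 M = x
Ka = 10^(−5.00) = 1.00 × 10^-5
Ka = x²/(C₀ − x) ⇒ C₀ = x + x²/Ka
C₀ = 8.51 × 10^-4 + (8.51 × 10^-4)²/(1.00 × 10^-5) = 7.33 × 10^-2 M

C₀ = 7.3 × 10^-2 M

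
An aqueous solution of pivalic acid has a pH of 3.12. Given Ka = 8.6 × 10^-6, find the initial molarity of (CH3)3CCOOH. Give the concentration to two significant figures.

C₀ = 6.8 × 10^-2 M

[H+] = 10^(-3.12) = 7.59 × 10^-4 M = x
Ka = x²/(C₀ − x) ⇒ C₀ = x + x²/Ka
C₀ = 7.59 × 10^-4 + (7.59 × 10^-4)²/(8.6 × 10^-6) = 6.77 × 10^-2 M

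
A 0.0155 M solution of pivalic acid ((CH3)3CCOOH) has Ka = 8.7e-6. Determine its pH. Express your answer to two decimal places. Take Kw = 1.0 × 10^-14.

(CH3)3CCOOH ⇌ (CH3)3CCOO- + H+
From the ICE table, Ka = x²/(0.0155 − x) = 8.7 × 10^-6.
Since Ka ≪ C₀, x ≈ √(Ka·C₀) = 3.67 × 10^-4 M.
(x/C₀ = 2.4% < 5%, so the approximation holds.)
pH = −log(3.67 × 10^-4) = 3.44

pH = 3.44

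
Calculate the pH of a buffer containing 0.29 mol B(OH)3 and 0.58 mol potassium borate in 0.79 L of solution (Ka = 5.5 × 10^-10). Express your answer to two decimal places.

pH = 9.56

pKa = −log(5.5 × 10^-10) = 9.260
pH = pKa + log([A⁻]/[HA]) = 9.260 + log(0.58/0.29)
pH = 9.260 + (+0.301) = 9.56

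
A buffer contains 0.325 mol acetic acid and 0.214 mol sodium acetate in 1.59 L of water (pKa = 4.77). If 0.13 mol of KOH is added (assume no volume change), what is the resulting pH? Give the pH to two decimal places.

After neutralization: n(CH3COOH) = 0.195 mol, n(CH3COO-) = 0.344 mol.
pH = pKa + log(n_CH3COO-/n_CH3COOH) = 4.77 + log(0.344/0.195) = 4.77 + (+0.247)

pH = 5.02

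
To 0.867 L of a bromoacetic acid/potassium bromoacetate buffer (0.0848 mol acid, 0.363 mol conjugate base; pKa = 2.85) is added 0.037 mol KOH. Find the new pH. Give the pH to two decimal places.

pH = 3.77

After neutralization: n(BrCH2COOH) = 0.0478 mol, n(BrCH2COO-) = 0.4 mol.
pH = pKa + log(n_BrCH2COO-/n_BrCH2COOH) = 2.85 + log(0.4/0.0478) = 2.85 + (+0.923)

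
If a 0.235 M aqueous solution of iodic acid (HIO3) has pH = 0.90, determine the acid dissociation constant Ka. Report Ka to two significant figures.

[H+] = 10^(-0.90) = 1.26 × 10^-1 M
At equilibrium [HA] = 0.235 − 1.26 × 10^-1 = 1.09 × 10^-1 M
Ka = [H+][A-]/[HA] = (1.26 × 10^-1)² / 1.09 × 10^-1 = 1.5 × 10^-1

Ka = 1.5 × 10^-1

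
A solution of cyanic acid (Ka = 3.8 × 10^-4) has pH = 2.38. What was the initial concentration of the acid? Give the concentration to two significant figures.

[H+] = 10^(-2.38) = 4.17 × 10^-3 M = x
Ka = x²/(C₀ − x) ⇒ C₀ = x + x²/Ka
C₀ = 4.17 × 10^-3 + (4.17 × 10^-3)²/(3.8 × 10^-4) = 4.99 × 10^-2 M

C₀ = 5.0 × 10^-2 M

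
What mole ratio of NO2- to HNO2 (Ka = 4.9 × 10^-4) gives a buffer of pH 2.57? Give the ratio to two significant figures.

ratio = 0.18

pKa = -log(4.9 × 10^-4) = 3.310
pH = pKa + log(r) ⇒ log(r) = 2.57 − 3.310 = -0.740
r = [NO2-]/[HNO2] = 10^(-0.740) = 0.182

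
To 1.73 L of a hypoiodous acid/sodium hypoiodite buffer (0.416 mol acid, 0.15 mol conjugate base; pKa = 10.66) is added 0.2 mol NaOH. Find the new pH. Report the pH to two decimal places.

pH = 10.87

OH- converts HOI to OI-: HOI → 0.216 mol, OI- → 0.35 mol.
pH = pKa + log([A⁻]/[HA]) = 10.66 + log(0.35/0.216) = 10.66 +0.210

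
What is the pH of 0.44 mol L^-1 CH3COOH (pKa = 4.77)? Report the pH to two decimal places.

CH3COOH ⇌ CH3COO- + H+
Ka = 10^(−4.77) = 1.70 × 10^-5
From the ICE table, Ka = [H+]²/(0.44 − [H+]) = 1.70 × 10^-5.
Assume [H+] ≪ 0.44: [H+] ≈ √(1.70 × 10^-5 × 0.44) = 2.73 × 10^-3 M
([H+]/C₀ = 0.62% < 5%, so the approximation holds.)
pH = −log(2.73 × 10^-3) = 2.56

pH = 2.56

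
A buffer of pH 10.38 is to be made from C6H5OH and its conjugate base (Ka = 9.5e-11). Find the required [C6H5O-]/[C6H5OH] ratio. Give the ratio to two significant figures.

pKa = -log(9.5 × 10^-11) = 10.022
pH = pKa + log(r) ⇒ log(r) = 10.38 − 10.022 = +0.358
r = [C6H5O-]/[C6H5OH] = 10^(+0.358) = 2.28

ratio = 2.3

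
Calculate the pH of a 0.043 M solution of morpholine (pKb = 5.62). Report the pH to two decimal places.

C4H8ONH + H2O ⇌ C4H8ONH2+ + OH-
Kb = 10^(−5.62) = 2.40 × 10^-6
From the ICE table, Kb = x²/(0.043 − x) = 2.40 × 10^-6.
Neglecting x in the denominator: x = √(2.40 × 10^-6 × 0.043) = 3.21 × 10^-4 M
pOH = −log(3.21 × 10^-4) = 3.49; pH = 14.00 − 3.49 = 10.51

pH = 10.51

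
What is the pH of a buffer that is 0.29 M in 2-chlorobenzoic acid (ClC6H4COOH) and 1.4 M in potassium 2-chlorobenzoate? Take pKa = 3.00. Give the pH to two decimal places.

pH = pKa + log([A⁻]/[HA]) = 3.00 + log(1.4/0.29)
pH = 3.00 + (+0.684) = 3.68

pH = 3.68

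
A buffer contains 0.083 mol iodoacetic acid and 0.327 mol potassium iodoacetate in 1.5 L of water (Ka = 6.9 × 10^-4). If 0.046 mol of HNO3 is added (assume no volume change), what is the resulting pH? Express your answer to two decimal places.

After neutralization: n(ICH2COOH) = 0.129 mol, n(ICH2COO-) = 0.281 mol.
pKa = −log(6.9 × 10^-4) = 3.161
pH = pKa + log(n_ICH2COO-/n_ICH2COOH) = 3.161 + log(0.281/0.129) = 3.161 + (+0.338)

pH = 3.50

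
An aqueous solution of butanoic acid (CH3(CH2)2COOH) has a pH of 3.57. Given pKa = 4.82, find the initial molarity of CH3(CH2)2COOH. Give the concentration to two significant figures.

C₀ = 5.1 × 10^-3 M

[H+] = 10^(-3.57) = 2.69 × 10^-4 M = x
Ka = 10^(−4.82) = 1.51 × 10^-5
Ka = x²/(C₀ − x) ⇒ C₀ = x + x²/Ka
C₀ = 2.69 × 10^-4 + (2.69 × 10^-4)²/(1.51 × 10^-5) = 5.06 × 10^-3 M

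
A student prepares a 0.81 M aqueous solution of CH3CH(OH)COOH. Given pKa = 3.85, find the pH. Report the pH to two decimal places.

CH3CH(OH)COOH ⇌ CH3CH(OH)COO- + H+
Ka = 10^(−3.85) = 1.41 × 10^-4
From the ICE table, Ka = x²/(0.81 − x) = 1.41 × 10^-4.
Since Ka ≪ C₀, x ≈ √(Ka·C₀) = 1.07 × 10^-2 M.
(x/C₀ = 1.3% < 5%, so the approximation holds.)
pH = −log[H+] = −log(1.07 × 10^-2) = 1.97

pH = 1.97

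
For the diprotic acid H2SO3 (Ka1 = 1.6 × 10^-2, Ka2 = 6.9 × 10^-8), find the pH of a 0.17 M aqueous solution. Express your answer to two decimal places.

Since Ka1 ≫ Ka2, the first ionization dominates [H+].
Ka1 = x²/(0.17 − x) = 1.6 × 10^-2
Solving the quadratic: x = (−Ka1 + √(Ka1² + 4·Ka1·C₀))/2 = 4.48 × 10^-2 M
pH = −log(4.48 × 10^-2) = 1.35

pH = 1.35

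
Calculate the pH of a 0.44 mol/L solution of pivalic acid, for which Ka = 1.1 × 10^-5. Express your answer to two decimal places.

(CH3)3CCOOH ⇌ (CH3)3CCOO- + H+
Ka = [H+]²/(0.44 − [H+]) = 1.1 × 10^-5
Assume [H+] ≪ 0.44: [H+] ≈ √(1.1 × 10^-5 × 0.44) = 2.20 × 10^-3 M
([H+]/C₀ = 0.5% < 5%, so the approximation holds.)
pH = −log(2.20 × 10^-3) = 2.66

pH = 2.66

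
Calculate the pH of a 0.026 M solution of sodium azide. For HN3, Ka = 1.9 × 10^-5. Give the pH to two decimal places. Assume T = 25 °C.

pH = 8.57

N3- is the conjugate base of the weak acid HN3.
Kb = Kw/Ka = 1.0×10^-14 / 1.9 × 10^-5 = 5.26 × 10^-10
Kb = [OH-]²/(0.026 − [OH-]) = 5.26 × 10^-10
Since Kb ≪ C₀, [OH-] ≈ √(Kb·C₀) = 3.70 × 10^-6 M.
Check: 0.014% ionized — well under 5%, approximation valid.
pOH = 5.43, so pH = 14.00 − pOH = 8.57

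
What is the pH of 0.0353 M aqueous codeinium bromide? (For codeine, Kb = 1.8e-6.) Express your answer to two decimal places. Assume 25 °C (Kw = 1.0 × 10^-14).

pH = 4.85

C18H22NO3+ is the conjugate acid of the weak base C18H21NO3.
Ka = Kw/Kb = 1.0×10^-14 / 1.8 × 10^-6 = 5.56 × 10^-9
Let x = [H+] at equilibrium. Ka = x²/(0.0353 − x).
Neglecting x in the denominator: x = √(5.56 × 10^-9 × 0.0353) = 1.40 × 10^-5 M
(x/C₀ = 0.04% < 5%, so the approximation holds.)
pH = −log(1.40 × 10^-5) = 4.85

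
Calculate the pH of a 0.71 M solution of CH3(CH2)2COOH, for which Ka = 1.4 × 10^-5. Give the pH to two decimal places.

pH = 2.50

CH3(CH2)2COOH ⇌ CH3(CH2)2COO- + H+
From the ICE table, Ka = [H+]²/(0.71 − [H+]) = 1.4 × 10^-5.
Since Ka ≪ C₀, [H+] ≈ √(Ka·C₀) = 3.15 × 10^-3 M.
Check: 0.44% ionized — well under 5%, approximation valid.
pH = −log[H+] = −log(3.15 × 10^-3) = 2.50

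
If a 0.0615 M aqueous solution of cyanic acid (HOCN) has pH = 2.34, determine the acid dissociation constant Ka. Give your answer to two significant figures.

Ka = 3.7 × 10^-4

[H+] = 10^(-2.34) = 4.57 × 10^-3 M
At equilibrium [HA] = 0.0615 − 4.57 × 10^-3 = 5.69 × 10^-2 M
Ka = [H+][A-]/[HA] = (4.57 × 10^-3)² / 5.69 × 10^-2 = 3.7 × 10^-4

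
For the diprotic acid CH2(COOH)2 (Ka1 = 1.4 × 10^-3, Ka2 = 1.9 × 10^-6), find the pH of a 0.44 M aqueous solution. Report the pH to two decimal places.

pH = 1.62

Since Ka1 ≫ Ka2, the first ionization dominates [H+].
Ka1 = x²/(0.44 − x) = 1.4 × 10^-3
Solving the quadratic: x = (−Ka1 + √(Ka1² + 4·Ka1·C₀))/2 = 2.41 × 10^-2 M
pH = −log(2.41 × 10^-2) = 1.62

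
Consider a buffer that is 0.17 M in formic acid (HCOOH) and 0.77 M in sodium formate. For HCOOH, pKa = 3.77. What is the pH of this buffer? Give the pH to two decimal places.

pH = 4.43

Henderson–Hasselbalch: pH = pKa + log([HCOO-]/[HCOOH]) = 3.77 + log(0.77/0.17)
pH = 3.77 + (+0.656) = 4.43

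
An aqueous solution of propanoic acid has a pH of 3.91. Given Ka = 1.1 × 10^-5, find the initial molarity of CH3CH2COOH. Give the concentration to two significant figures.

[H+] = 10^(-3.91) = 1.23 × 10^-4 M = x
Ka = x²/(C₀ − x) ⇒ C₀ = x + x²/Ka
C₀ = 1.23 × 10^-4 + (1.23 × 10^-4)²/(1.1 × 10^-5) = 1.50 × 10^-3 M

C₀ = 1.5 × 10^-3 M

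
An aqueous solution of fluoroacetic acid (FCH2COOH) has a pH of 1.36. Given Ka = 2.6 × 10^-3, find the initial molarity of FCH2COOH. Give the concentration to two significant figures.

C₀ = 7.8 × 10^-1 M

[H+] = 10^(-1.36) = 4.37 × 10^-2 M = x
Ka = x²/(C₀ − x) ⇒ C₀ = x + x²/Ka
C₀ = 4.37 × 10^-2 + (4.37 × 10^-2)²/(2.6 × 10^-3) = 7.78 × 10^-1 M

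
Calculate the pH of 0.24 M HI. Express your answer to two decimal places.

pH = 0.62

HI is a strong acid and dissociates completely, so [H+] = 0.24 M.
pH = -log(0.24) = 0.62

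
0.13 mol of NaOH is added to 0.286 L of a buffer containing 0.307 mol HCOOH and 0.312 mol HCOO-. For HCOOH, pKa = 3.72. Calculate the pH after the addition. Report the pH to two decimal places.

pH = 4.12

OH- converts HCOOH to HCOO-: HCOOH → 0.177 mol, HCOO- → 0.442 mol.
pH = pKa + log(n_HCOO-/n_HCOOH) = 3.72 + log(0.442/0.177) = 3.72 + (+0.397)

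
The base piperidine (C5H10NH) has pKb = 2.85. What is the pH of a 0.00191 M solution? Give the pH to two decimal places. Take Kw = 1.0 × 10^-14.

C5H10NH + H2O ⇌ C5H10NH2+ + OH-
Kb = 10^(−2.85) = 1.41 × 10^-3
From the ICE table, Kb = x²/(0.00191 − x) = 1.41 × 10^-3.
The 5% rule fails; solving x² + Kb·x − Kb·C₀ = 0 exactly:
x = (−Kb + √(Kb² + 4·Kb·C₀))/2 = 1.08 × 10^-3 M
pOH = −log(1.08 × 10^-3) = 2.97; pH = 14.00 − 2.97 = 11.03

pH = 11.03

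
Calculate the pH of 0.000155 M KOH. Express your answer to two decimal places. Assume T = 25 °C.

KOH is a strong base; [OH-] = 0.000155 M.
pOH = -log(0.000155) = 3.81
pH = 14.00 - 3.81 = 10.19

pH = 10.19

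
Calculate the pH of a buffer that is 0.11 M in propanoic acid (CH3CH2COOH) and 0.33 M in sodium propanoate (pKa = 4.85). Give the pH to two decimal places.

pH = 5.33

Henderson–Hasselbalch: pH = pKa + log([CH3CH2COO-]/[CH3CH2COOH]) = 4.85 + log(0.33/0.11)
pH = 4.85 + (+0.477) = 5.33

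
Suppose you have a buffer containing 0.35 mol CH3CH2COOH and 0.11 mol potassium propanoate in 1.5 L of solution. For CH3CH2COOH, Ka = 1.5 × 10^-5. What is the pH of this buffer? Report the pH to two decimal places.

pH = 4.32

pKa = −log(1.5 × 10^-5) = 4.824
Using pH = pKa + log([base]/[acid]) with [base]/[acid] = 0.11/0.35:
pH = 4.824 + (-0.503) = 4.32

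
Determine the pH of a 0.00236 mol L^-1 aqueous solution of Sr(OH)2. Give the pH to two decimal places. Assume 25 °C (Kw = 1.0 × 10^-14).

Sr(OH)2 is a strong base (each formula unit releases 2 OH-); [OH-] = 0.00472 M.
pOH = -log(0.00472) = 2.33
pH = 14.00 - 2.33 = 11.67

pH = 11.67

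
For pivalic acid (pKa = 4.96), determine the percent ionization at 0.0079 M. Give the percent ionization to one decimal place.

3.7%

(CH3)3CCOOH ⇌ (CH3)3CCOO- + H+; let x = [H+] at equilibrium.
Ka = 10^(−4.96) = 1.10 × 10^-5
x ≈ √(Ka·C₀) = √(1.10 × 10^-5 × 0.0079) = 2.95 × 10^-4 M
% ionization = x/C₀ × 100% = 2.95 × 10^-4/0.0079 × 100% = 3.7%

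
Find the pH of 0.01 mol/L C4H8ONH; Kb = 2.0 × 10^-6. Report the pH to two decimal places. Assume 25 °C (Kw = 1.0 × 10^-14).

pH = 10.15

C4H8ONH + H2O ⇌ C4H8ONH2+ + OH-
From the ICE table, Kb = [OH-]²/(0.01 − [OH-]) = 2.0 × 10^-6.
Since Kb ≪ C₀, [OH-] ≈ √(Kb·C₀) = 1.41 × 10^-4 M.
pOH = 3.85, so pH = 14.00 − pOH = 10.15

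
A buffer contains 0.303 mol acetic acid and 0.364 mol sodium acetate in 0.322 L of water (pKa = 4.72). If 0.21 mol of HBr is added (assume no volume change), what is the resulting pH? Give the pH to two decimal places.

pH = 4.20

Added H+ converts CH3COO- to CH3COOH: CH3COOH → 0.513 mol, CH3COO- → 0.154 mol.
pH = pKa + log([A⁻]/[HA]) = 4.72 + log(0.154/0.513) = 4.72 -0.523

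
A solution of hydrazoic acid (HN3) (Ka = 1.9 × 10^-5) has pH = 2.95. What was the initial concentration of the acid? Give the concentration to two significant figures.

C₀ = 6.7 × 10^-2 M

[H+] = 10^(-2.95) = 1.12 × 10^-3 M = x
Ka = x²/(C₀ − x) ⇒ C₀ = x + x²/Ka
C₀ = 1.12 × 10^-3 + (1.12 × 10^-3)²/(1.9 × 10^-5) = 6.71 × 10^-2 M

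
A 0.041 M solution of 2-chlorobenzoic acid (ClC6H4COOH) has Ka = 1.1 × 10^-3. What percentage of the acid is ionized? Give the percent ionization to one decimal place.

15.1%

ClC6H4COOH ⇌ ClC6H4COO- + H+; let x = [H+] at equilibrium.
Ka = x²/(C₀ − x); solving the quadratic gives x = 6.19 × 10^-3 M.
Fraction ionized = 6.19 × 10^-3 / 0.041 = 0.1510 → 15.1%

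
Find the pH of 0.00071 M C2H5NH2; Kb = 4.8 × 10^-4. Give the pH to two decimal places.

pH = 10.59

C2H5NH2 + H2O ⇌ C2H5NH3+ + OH-
Kb = x²/(0.00071 − x) = 4.8 × 10^-4
Here C₀/Kb ≈ 1.48, so the small-x approximation fails. Use the quadratic:
x = (−Kb + √(Kb² + 4·Kb·C₀))/2 = 3.91 × 10^-4 M
pOH = 3.41, so pH = 14.00 − pOH = 10.59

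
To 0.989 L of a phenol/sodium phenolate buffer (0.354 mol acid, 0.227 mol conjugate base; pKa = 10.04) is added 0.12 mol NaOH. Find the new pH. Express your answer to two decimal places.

pH = 10.21

OH- converts C6H5OH to C6H5O-: C6H5OH → 0.234 mol, C6H5O- → 0.347 mol.
Henderson–Hasselbalch with mole ratio 0.347/0.234: pH = 10.04 + (+0.171)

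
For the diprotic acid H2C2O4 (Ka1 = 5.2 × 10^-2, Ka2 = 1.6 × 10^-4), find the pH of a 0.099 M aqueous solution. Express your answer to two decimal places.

pH = 1.30

Since Ka1 ≫ Ka2, the first ionization dominates [H+].
Ka1 = x²/(0.099 − x) = 5.2 × 10^-2
Solving the quadratic: x = (−Ka1 + √(Ka1² + 4·Ka1·C₀))/2 = 5.03 × 10^-2 M
pH = −log(5.03 × 10^-2) = 1.30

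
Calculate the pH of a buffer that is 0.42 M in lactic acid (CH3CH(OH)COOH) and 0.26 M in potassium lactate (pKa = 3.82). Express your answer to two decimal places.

Using pH = pKa + log([base]/[acid]) with [base]/[acid] = 0.26/0.42:
pH = 3.82 + (-0.208) = 3.61

pH = 3.61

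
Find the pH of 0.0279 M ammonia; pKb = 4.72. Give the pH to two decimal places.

pH = 10.86

NH3 + H2O ⇌ NH4+ + OH-
Kb = 10^(−4.72) = 1.91 × 10^-5
Let x = [OH-] at equilibrium. Kb = x²/(0.0279 − x).
Since Kb ≪ C₀, x ≈ √(Kb·C₀) = 7.30 × 10^-4 M.
pOH = 3.14, so pH = 14.00 − pOH = 10.86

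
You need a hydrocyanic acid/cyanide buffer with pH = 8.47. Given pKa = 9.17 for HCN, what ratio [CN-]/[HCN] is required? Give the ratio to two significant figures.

ratio = 0.20

pH = pKa + log(r) ⇒ log(r) = 8.47 − 9.17 = -0.70
r = [CN-]/[HCN] = 10^(-0.70) = 0.2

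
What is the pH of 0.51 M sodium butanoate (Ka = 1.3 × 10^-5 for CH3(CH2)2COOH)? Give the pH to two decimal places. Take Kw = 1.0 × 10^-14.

pH = 9.30

CH3(CH2)2COO- is the conjugate base of the weak acid CH3(CH2)2COOH.
Kb = Kw/Ka = 1.0×10^-14 / 1.3 × 10^-5 = 7.69 × 10^-10
From the ICE table, Kb = x²/(0.51 − x) = 7.69 × 10^-10.
Since Kb ≪ C₀, x ≈ √(Kb·C₀) = 1.98 × 10^-5 M.
Check: 0.0039% ionized — well under 5%, approximation valid.
pOH = 4.70, so pH = 14.00 − pOH = 9.30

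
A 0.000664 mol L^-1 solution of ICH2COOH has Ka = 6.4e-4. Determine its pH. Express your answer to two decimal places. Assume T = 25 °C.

pH = 3.39

ICH2COOH ⇌ ICH2COO- + H+
From the ICE table, Ka = [H+]²/(0.000664 − [H+]) = 6.4 × 10^-4.
Here C₀/Ka ≈ 1.04, so the small-[H+] approximation fails. Use the quadratic:
[H+] = [−0.00064 + √(0.00064² + 1.7e-06)]/2 = 4.06 × 10^-4 M
pH = −log[H+] = −log(4.06 × 10^-4) = 3.39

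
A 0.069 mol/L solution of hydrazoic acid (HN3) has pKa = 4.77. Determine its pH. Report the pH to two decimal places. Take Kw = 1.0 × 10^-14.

pH = 2.97

HN3 ⇌ N3- + H+
Ka = 10^(−4.77) = 1.70 × 10^-5
From the ICE table, Ka = x²/(0.069 − x) = 1.70 × 10^-5.
Neglecting x in the denominator: x = √(1.70 × 10^-5 × 0.069) = 1.08 × 10^-3 M
Check: 1.6% ionized — well under 5%, approximation valid.
pH = −log[H+] = −log(1.08 × 10^-3) = 2.97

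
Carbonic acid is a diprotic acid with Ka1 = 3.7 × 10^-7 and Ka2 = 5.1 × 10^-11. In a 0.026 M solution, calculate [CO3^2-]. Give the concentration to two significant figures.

5.1 × 10^-11 M

First ionization gives [H+] ≈ [HCO3-] = 9.81 × 10^-5 M.
Second step: Ka2 = [H+][CO3^2-]/[HCO3-] ≈ [CO3^2-] (since [H+] ≈ [HCO3-]).
So [CO3^2-] ≈ Ka2.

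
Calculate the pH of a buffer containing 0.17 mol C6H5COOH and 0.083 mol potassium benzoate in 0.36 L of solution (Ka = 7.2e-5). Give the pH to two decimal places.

pH = 3.83

pKa = −log(7.2 × 10^-5) = 4.143
Using pH = pKa + log([base]/[acid]) with [base]/[acid] = 0.083/0.17:
pH = 4.143 + (-0.311) = 3.83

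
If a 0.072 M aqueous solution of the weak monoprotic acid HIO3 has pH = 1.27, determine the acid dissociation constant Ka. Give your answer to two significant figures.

Ka = 1.6 × 10^-1

[H+] = 10^(-1.27) = 5.37 × 10^-2 M
At equilibrium [HA] = 0.072 − 5.37 × 10^-2 = 1.83 × 10^-2 M
Ka = [H+][A-]/[HA] = (5.37 × 10^-2)² / 1.83 × 10^-2 = 1.6 × 10^-1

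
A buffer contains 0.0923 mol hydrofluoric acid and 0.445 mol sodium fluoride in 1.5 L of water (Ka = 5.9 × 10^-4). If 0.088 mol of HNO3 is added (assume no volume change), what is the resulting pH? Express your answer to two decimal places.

Added H+ converts F- to HF: HF → 0.18 mol, F- → 0.357 mol.
pKa = −log(5.9 × 10^-4) = 3.229
pH = pKa + log([A⁻]/[HA]) = 3.229 + log(0.357/0.18) = 3.229 +0.297

pH = 3.53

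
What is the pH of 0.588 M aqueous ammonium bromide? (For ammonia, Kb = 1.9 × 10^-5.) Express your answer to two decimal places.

NH4+ is the conjugate acid of the weak base NH3.
Ka = Kw/Kb = 1.0×10^-14 / 1.9 × 10^-5 = 5.26 × 10^-10
From the ICE table, Ka = [H+]²/(0.588 − [H+]) = 5.26 × 10^-10.
Assume [H+] ≪ 0.588: [H+] ≈ √(5.26 × 10^-10 × 0.588) = 1.76 × 10^-5 M
pH = −log(1.76 × 10^-5) = 4.75

pH = 4.75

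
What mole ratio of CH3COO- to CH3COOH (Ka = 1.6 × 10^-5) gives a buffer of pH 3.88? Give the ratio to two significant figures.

ratio = 0.12

pKa = -log(1.6 × 10^-5) = 4.796
pH = pKa + log(r) ⇒ log(r) = 3.88 − 4.796 = -0.916
r = [CH3COO-]/[CH3COOH] = 10^(-0.916) = 0.121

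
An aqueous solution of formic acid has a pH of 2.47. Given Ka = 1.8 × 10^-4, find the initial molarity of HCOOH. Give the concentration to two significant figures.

[H+] = 10^(-2.47) = 3.39 × 10^-3 M = x
Ka = x²/(C₀ − x) ⇒ C₀ = x + x²/Ka
C₀ = 3.39 × 10^-3 + (3.39 × 10^-3)²/(1.8 × 10^-4) = 6.72 × 10^-2 M

C₀ = 6.7 × 10^-2 M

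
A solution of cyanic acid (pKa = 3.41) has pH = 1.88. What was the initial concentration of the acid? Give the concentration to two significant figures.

[H+] = 10^(-1.88) = 1.32 × 10^-2 M = x
Ka = 10^(−3.41) = 3.89 × 10^-4
Ka = x²/(C₀ − x) ⇒ C₀ = x + x²/Ka
C₀ = 1.32 × 10^-2 + (1.32 × 10^-2)²/(3.89 × 10^-4) = 4.61 × 10^-1 M

C₀ = 4.6 × 10^-1 M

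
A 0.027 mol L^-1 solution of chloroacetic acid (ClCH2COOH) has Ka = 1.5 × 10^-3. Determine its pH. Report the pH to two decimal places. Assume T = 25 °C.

pH = 2.25

ClCH2COOH ⇌ ClCH2COO- + H+
From the ICE table, Ka = x²/(0.027 − x) = 1.5 × 10^-3.
x is not negligible relative to C₀; solve x² + 0.0015·x − 4.05e-05 = 0.
x = [−0.0015 + √(0.0015² + 0.000162)]/2 = 5.66 × 10^-3 M
pH = −log[H+] = −log(5.66 × 10^-3) = 2.25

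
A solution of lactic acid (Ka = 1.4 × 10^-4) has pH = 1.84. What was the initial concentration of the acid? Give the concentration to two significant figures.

[H+] = 10^(-1.84) = 1.45 × 10^-2 M = x
Ka = x²/(C₀ − x) ⇒ C₀ = x + x²/Ka
C₀ = 1.45 × 10^-2 + (1.45 × 10^-2)²/(1.4 × 10^-4) = 1.52 M

C₀ = 1.5 M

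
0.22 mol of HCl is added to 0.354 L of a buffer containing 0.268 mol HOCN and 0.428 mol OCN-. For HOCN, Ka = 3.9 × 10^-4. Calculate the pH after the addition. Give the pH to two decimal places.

pH = 3.04

Added H+ converts OCN- to HOCN: HOCN → 0.488 mol, OCN- → 0.208 mol.
pKa = −log(3.9 × 10^-4) = 3.409
pH = pKa + log([A⁻]/[HA]) = 3.409 + log(0.208/0.488) = 3.409 -0.370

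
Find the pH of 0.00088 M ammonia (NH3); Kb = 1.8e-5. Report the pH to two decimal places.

pH = 10.07

NH3 + H2O ⇌ NH4+ + OH-
Let x = [OH-] at equilibrium. Kb = x²/(0.00088 − x).
x is not negligible relative to C₀; solve x² + 1.8e-05·x − 1.58e-08 = 0.
x = (−Kb + √(Kb² + 4·Kb·C₀))/2 = 1.17 × 10^-4 M
pOH = 3.93, so pH = 14.00 − pOH = 10.07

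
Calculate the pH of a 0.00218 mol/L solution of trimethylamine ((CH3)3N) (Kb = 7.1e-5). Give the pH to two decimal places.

pH = 10.56

(CH3)3N + H2O ⇌ (CH3)3NH+ + OH-
From the ICE table, Kb = [OH-]²/(0.00218 − [OH-]) = 7.1 × 10^-5.
The 5% rule fails; solving [OH-]² + Kb·[OH-] − Kb·C₀ = 0 exactly:
[OH-] = (−Kb + √(Kb² + 4·Kb·C₀))/2 = 3.60 × 10^-4 M
pOH = 3.44, so pH = 14.00 − pOH = 10.56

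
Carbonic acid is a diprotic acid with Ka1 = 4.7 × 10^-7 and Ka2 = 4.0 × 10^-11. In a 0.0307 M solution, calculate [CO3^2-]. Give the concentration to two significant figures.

4.0 × 10^-11 M

First ionization gives [H+] ≈ [HCO3-] = 1.20 × 10^-4 M.
Second step: Ka2 = [H+][CO3^2-]/[HCO3-] ≈ [CO3^2-] (since [H+] ≈ [HCO3-]).
So [CO3^2-] ≈ Ka2.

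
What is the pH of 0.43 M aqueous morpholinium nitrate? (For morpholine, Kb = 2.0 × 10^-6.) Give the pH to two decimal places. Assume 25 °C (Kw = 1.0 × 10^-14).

C4H8ONH2+ is the conjugate acid of the weak base C4H8ONH.
Ka = Kw/Kb = 1.0×10^-14 / 2.0 × 10^-6 = 5.00 × 10^-9
Ka = x²/(0.43 − x) = 5.00 × 10^-9
Neglecting x in the denominator: x = √(5.00 × 10^-9 × 0.43) = 4.64 × 10^-5 M
pH = −log(4.64 × 10^-5) = 4.33

pH = 4.33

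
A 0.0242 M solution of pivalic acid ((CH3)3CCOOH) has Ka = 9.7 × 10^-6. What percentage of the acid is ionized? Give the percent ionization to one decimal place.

2.0%

(CH3)3CCOOH ⇌ (CH3)3CCOO- + H+; let x = [H+] at equilibrium.
x ≈ √(Ka·C₀) = √(9.7 × 10^-6 × 0.0242) = 4.84 × 10^-4 M
% ionization = x/C₀ × 100% = 4.84 × 10^-4/0.0242 × 100% = 2.0%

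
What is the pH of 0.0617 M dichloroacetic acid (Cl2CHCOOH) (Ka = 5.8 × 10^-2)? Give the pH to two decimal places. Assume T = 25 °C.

Cl2CHCOOH ⇌ Cl2CHCOO- + H+
Ka = [H+]²/(0.0617 − [H+]) = 5.8 × 10^-2
[H+] is not negligible relative to C₀; solve [H+]² + 0.058·[H+] − 0.00358 = 0.
[H+] = [−0.058 + √(0.058² + 0.0143)]/2 = 3.75 × 10^-2 M
pH = −log[H+] = −log(3.75 × 10^-2) = 1.43

pH = 1.43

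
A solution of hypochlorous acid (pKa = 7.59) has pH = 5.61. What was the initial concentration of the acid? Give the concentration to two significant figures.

C₀ = 2.4 × 10^-4 M

[H+] = 10^(-5.61) = 2.45 × 10^-6 M = x
Ka = 10^(−7.59) = 2.57 × 10^-8
Ka = x²/(C₀ − x) ⇒ C₀ = x + x²/Ka
C₀ = 2.45 × 10^-6 + (2.45 × 10^-6)²/(2.57 × 10^-8) = 2.36 × 10^-4 M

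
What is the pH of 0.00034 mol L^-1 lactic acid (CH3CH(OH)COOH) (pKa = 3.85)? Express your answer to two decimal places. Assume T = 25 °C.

CH3CH(OH)COOH ⇌ CH3CH(OH)COO- + H+
Ka = 10^(−3.85) = 1.41 × 10^-4
From the ICE table, Ka = [H+]²/(0.00034 − [H+]) = 1.41 × 10^-4.
The 5% rule fails; solving [H+]² + Ka·[H+] − Ka·C₀ = 0 exactly:
[H+] = (−Ka + √(Ka² + 4·Ka·C₀))/2 = 1.60 × 10^-4 M
pH = −log(1.60 × 10^-4) = 3.80

pH = 3.80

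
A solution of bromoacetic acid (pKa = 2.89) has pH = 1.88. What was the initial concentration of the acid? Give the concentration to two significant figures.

[H+] = 10^(-1.88) = 1.32 × 10^-2 M = x
Ka = 10^(−2.89) = 1.29 × 10^-3
Ka = x²/(C₀ − x) ⇒ C₀ = x + x²/Ka
C₀ = 1.32 × 10^-2 + (1.32 × 10^-2)²/(1.29 × 10^-3) = 1.48 × 10^-1 M

C₀ = 1.5 × 10^-1 M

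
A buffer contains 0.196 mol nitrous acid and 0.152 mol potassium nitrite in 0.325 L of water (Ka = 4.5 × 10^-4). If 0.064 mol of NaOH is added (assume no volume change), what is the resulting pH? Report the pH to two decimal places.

OH- converts HNO2 to NO2-: HNO2 → 0.132 mol, NO2- → 0.216 mol.
pKa = −log(4.5 × 10^-4) = 3.347
pH = pKa + log([A⁻]/[HA]) = 3.347 + log(0.216/0.132) = 3.347 +0.214

pH = 3.56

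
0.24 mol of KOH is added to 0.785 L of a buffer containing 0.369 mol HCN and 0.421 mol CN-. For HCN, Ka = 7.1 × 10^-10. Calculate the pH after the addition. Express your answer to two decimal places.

pH = 9.86

After neutralization: n(HCN) = 0.129 mol, n(CN-) = 0.661 mol.
pKa = −log(7.1 × 10^-10) = 9.149
pH = pKa + log(n_CN-/n_HCN) = 9.149 + log(0.661/0.129) = 9.149 + (+0.710)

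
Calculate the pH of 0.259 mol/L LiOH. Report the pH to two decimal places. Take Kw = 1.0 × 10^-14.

pH = 13.41

LiOH is a strong base; [OH-] = 0.259 M.
pOH = -log(0.259) = 0.59
pH = 14.00 - 0.59 = 13.41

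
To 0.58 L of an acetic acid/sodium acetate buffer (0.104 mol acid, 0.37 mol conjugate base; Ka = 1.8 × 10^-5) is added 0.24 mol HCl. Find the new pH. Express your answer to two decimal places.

Added H+ converts CH3COO- to CH3COOH: CH3COOH → 0.344 mol, CH3COO- → 0.13 mol.
pKa = −log(1.8 × 10^-5) = 4.745
Henderson–Hasselbalch with mole ratio 0.13/0.344: pH = 4.745 + (-0.423)

pH = 4.32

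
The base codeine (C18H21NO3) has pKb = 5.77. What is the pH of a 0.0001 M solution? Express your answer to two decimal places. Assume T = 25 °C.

C18H21NO3 + H2O ⇌ C18H22NO3+ + OH-
Kb = 10^(−5.77) = 1.70 × 10^-6
From the ICE table, Kb = x²/(0.0001 − x) = 1.70 × 10^-6.
Here C₀/Kb ≈ 58.8, so the small-x approximation fails. Use the quadratic:
x = (−Kb + √(Kb² + 4·Kb·C₀))/2 = 1.22 × 10^-5 M
pOH = 4.91, so pH = 14.00 − pOH = 9.09

pH = 9.09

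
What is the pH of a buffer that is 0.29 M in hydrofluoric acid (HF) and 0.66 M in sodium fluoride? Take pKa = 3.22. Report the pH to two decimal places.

Henderson–Hasselbalch: pH = pKa + log([F-]/[HF]) = 3.22 + log(0.66/0.29)
pH = 3.22 + (+0.357) = 3.58

pH = 3.58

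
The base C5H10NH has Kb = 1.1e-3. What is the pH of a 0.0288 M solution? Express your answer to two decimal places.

pH = 11.71

C5H10NH + H2O ⇌ C5H10NH2+ + OH-
Kb = [OH-]²/(0.0288 − [OH-]) = 1.1 × 10^-3
The 5% rule fails; solving [OH-]² + Kb·[OH-] − Kb·C₀ = 0 exactly:
[OH-] = (−Kb + √(Kb² + 4·Kb·C₀))/2 = 5.11 × 10^-3 M
pOH = 2.29, so pH = 14.00 − pOH = 11.71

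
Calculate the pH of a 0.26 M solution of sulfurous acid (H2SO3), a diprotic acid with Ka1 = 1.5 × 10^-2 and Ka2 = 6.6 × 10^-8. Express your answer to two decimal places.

Ka1 ≫ Ka2, so treat the first dissociation as the only significant source of H+.
Ka1 = x²/(0.26 − x) = 1.5 × 10^-2
Solving the quadratic: x = (−Ka1 + √(Ka1² + 4·Ka1·C₀))/2 = 5.54 × 10^-2 M
pH = −log(5.54 × 10^-2) = 1.26

pH = 1.26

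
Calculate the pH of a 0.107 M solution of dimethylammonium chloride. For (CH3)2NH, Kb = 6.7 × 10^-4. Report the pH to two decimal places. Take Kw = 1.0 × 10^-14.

pH = 5.90

(CH3)2NH2+ is the conjugate acid of the weak base (CH3)2NH.
Ka = Kw/Kb = 1.0×10^-14 / 6.7 × 10^-4 = 1.49 × 10^-11
From the ICE table, Ka = x²/(0.107 − x) = 1.49 × 10^-11.
Neglecting x in the denominator: x = √(1.49 × 10^-11 × 0.107) = 1.26 × 10^-6 M
Check: 0.0012% ionized — well under 5%, approximation valid.
pH = −log[H+] = −log(1.26 × 10^-6) = 5.90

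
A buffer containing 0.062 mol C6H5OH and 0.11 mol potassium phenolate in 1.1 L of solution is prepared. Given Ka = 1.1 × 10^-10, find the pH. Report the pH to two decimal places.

pH = 10.21

pKa = −log(1.1 × 10^-10) = 9.959
Henderson–Hasselbalch: pH = pKa + log([C6H5O-]/[C6H5OH]) = 9.959 + log(0.11/0.062)
pH = 9.959 + (+0.249) = 10.21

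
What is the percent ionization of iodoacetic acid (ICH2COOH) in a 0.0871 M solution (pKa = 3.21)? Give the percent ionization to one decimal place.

8.1%

ICH2COOH ⇌ ICH2COO- + H+; let x = [H+] at equilibrium.
Ka = 10^(−3.21) = 6.17 × 10^-4
Ka = x²/(C₀ − x); solving the quadratic gives x = 7.03 × 10^-3 M.
Fraction ionized = 7.03 × 10^-3 / 0.0871 = 0.0807 → 8.1%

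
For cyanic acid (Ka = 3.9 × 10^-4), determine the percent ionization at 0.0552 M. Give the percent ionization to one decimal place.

HOCN ⇌ OCN- + H+; let x = [H+] at equilibrium.
Ka = x²/(C₀ − x); solving the quadratic gives x = 4.45 × 10^-3 M.
Fraction ionized = 4.45 × 10^-3 / 0.0552 = 0.0806 → 8.1%

8.1%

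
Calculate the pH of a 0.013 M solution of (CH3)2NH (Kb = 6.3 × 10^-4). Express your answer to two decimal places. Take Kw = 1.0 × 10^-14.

(CH3)2NH + H2O ⇌ (CH3)2NH2+ + OH-
Kb = [OH-]²/(0.013 − [OH-]) = 6.3 × 10^-4
Here C₀/Kb ≈ 20.6, so the small-[OH-] approximation fails. Use the quadratic:
[OH-] = [−0.00063 + √(0.00063² + 3.28e-05)]/2 = 2.56 × 10^-3 M
pOH = 2.59, so pH = 14.00 − pOH = 11.41

pH = 11.41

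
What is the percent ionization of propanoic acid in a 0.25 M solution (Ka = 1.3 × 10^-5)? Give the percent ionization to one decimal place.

CH3CH2COOH ⇌ CH3CH2COO- + H+; let x = [H+] at equilibrium.
x ≈ √(Ka·C₀) = √(1.3 × 10^-5 × 0.25) = 1.80 × 10^-3 M
Fraction ionized = 1.80 × 10^-3 / 0.25 = 0.0072 → 0.7%

0.7%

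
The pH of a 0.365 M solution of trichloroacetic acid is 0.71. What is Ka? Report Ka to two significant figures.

[H+] = 10^(-0.71) = 1.95 × 10^-1 M
At equilibrium [HA] = 0.365 − 1.95 × 10^-1 = 1.70 × 10^-1 M
Ka = [H+][A-]/[HA] = (1.95 × 10^-1)² / 1.70 × 10^-1 = 2.2 × 10^-1

Ka = 2.2 × 10^-1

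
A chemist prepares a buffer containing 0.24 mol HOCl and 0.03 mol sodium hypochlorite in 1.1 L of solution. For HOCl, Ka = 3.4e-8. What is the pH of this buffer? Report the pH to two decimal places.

pH = 6.57

pKa = −log(3.4 × 10^-8) = 7.469
Using pH = pKa + log([base]/[acid]) with [base]/[acid] = 0.03/0.24:
pH = 7.469 + (-0.903) = 6.57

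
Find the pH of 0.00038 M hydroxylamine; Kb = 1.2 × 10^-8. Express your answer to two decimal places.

NH2OH + H2O ⇌ NH3OH+ + OH-
From the ICE table, Kb = [OH-]²/(0.00038 − [OH-]) = 1.2 × 10^-8.
Neglecting [OH-] in the denominator: [OH-] = √(1.2 × 10^-8 × 0.00038) = 2.14 × 10^-6 M
pOH = 5.67, so pH = 14.00 − pOH = 8.33

pH = 8.33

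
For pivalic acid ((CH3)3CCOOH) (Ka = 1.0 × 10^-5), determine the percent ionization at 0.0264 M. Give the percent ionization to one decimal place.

1.9%

(CH3)3CCOOH ⇌ (CH3)3CCOO- + H+; let x = [H+] at equilibrium.
x ≈ √(Ka·C₀) = √(1.0 × 10^-5 × 0.0264) = 5.14 × 10^-4 M
Fraction ionized = 5.14 × 10^-4 / 0.0264 = 0.0195 → 1.9%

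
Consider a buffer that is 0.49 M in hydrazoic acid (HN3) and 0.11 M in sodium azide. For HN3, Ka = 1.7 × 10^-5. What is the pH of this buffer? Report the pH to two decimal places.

pH = 4.12

pKa = −log(1.7 × 10^-5) = 4.770
pH = pKa + log([A⁻]/[HA]) = 4.770 + log(0.11/0.49)
pH = 4.770 + (-0.649) = 4.12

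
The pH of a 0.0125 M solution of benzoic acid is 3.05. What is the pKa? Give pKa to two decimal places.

[H+] = 10^(-3.05) = 8.91 × 10^-4 M
At equilibrium [HA] = 0.0125 − 8.91 × 10^-4 = 1.16 × 10^-2 M
Ka = [H+][A-]/[HA] = (8.91 × 10^-4)² / 1.16 × 10^-2 = 6.84 × 10^-5
pKa = -log(6.84 × 10^-5) = 4.16

pKa = 4.16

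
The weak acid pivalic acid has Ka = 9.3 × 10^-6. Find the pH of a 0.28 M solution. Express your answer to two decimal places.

pH = 2.79

(CH3)3CCOOH ⇌ (CH3)3CCOO- + H+
Ka = [H+]²/(0.28 − [H+]) = 9.3 × 10^-6
Assume [H+] ≪ 0.28: [H+] ≈ √(9.3 × 10^-6 × 0.28) = 1.61 × 10^-3 M
pH = −log[H+] = −log(1.61 × 10^-3) = 2.79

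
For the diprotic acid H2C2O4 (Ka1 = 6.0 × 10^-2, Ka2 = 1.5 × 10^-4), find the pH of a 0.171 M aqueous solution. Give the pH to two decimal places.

pH = 1.12

Ka1 ≫ Ka2, so treat the first dissociation as the only significant source of H+.
Ka1 = x²/(0.171 − x) = 6.0 × 10^-2
Solving the quadratic: x = (−Ka1 + √(Ka1² + 4·Ka1·C₀))/2 = 7.56 × 10^-2 M
pH = −log(7.56 × 10^-2) = 1.12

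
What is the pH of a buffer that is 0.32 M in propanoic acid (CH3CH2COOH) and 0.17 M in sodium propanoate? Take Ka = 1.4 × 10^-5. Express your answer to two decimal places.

pKa = −log(1.4 × 10^-5) = 4.854
Henderson–Hasselbalch: pH = pKa + log([CH3CH2COO-]/[CH3CH2COOH]) = 4.854 + log(0.17/0.32)
pH = 4.854 + (-0.275) = 4.58

pH = 4.58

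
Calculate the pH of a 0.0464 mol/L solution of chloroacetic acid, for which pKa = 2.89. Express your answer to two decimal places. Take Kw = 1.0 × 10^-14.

ClCH2COOH ⇌ ClCH2COO- + H+
Ka = 10^(−2.89) = 1.29 × 10^-3
From the ICE table, Ka = x²/(0.0464 − x) = 1.29 × 10^-3.
Here C₀/Ka ≈ 36, so the small-x approximation fails. Use the quadratic:
x = [−0.00129 + √(0.00129² + 0.000239)]/2 = 7.12 × 10^-3 M
pH = −log(7.12 × 10^-3) = 2.15

pH = 2.15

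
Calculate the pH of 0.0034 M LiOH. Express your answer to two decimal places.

pH = 11.53

LiOH is a strong base; [OH-] = 0.0034 M.
pOH = -log(0.0034) = 2.47
pH = 14.00 - 2.47 = 11.53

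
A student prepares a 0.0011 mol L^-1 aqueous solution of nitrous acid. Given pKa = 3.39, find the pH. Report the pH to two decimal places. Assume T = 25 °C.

HNO2 ⇌ NO2- + H+
Ka = 10^(−3.39) = 4.07 × 10^-4
From the ICE table, Ka = x²/(0.0011 − x) = 4.07 × 10^-4.
x is not negligible relative to C₀; solve x² + 0.000407·x − 4.48e-07 = 0.
x = (−Ka + √(Ka² + 4·Ka·C₀))/2 = 4.96 × 10^-4 M
pH = −log[H+] = −log(4.96 × 10^-4) = 3.30

pH = 3.30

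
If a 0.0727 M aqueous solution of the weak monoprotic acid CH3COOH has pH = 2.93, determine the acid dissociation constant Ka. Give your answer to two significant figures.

Ka = 1.9 × 10^-5

[H+] = 10^(-2.93) = 1.17 × 10^-3 M
At equilibrium [HA] = 0.0727 − 1.17 × 10^-3 = 7.15 × 10^-2 M
Ka = [H+][A-]/[HA] = (1.17 × 10^-3)² / 7.15 × 10^-2 = 1.9 × 10^-5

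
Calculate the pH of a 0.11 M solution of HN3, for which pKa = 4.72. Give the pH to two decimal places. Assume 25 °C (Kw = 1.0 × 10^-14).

pH = 2.84

HN3 ⇌ N3- + H+
Ka = 10^(−4.72) = 1.91 × 10^-5
From the ICE table, Ka = x²/(0.11 − x) = 1.91 × 10^-5.
Assume x ≪ 0.11: x ≈ √(1.91 × 10^-5 × 0.11) = 1.45 × 10^-3 M
pH = −log(1.45 × 10^-3) = 2.84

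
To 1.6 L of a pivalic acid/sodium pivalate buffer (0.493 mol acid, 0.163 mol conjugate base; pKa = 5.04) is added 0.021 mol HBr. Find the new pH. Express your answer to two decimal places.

Added H+ converts (CH3)3CCOO- to (CH3)3CCOOH: (CH3)3CCOOH → 0.514 mol, (CH3)3CCOO- → 0.142 mol.
pH = pKa + log(n_(CH3)3CCOO-/n_(CH3)3CCOOH) = 5.04 + log(0.142/0.514) = 5.04 + (-0.559)

pH = 4.48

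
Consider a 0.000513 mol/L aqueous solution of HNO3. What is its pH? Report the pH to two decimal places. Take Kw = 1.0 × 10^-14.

pH = 3.29

HNO3 is a strong acid and dissociates completely, so [H+] = 0.000513 M.
pH = -log(0.000513) = 3.29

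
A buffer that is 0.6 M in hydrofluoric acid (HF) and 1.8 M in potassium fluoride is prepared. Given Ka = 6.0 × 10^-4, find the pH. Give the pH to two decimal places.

pH = 3.70

pKa = −log(6.0 × 10^-4) = 3.222
pH = pKa + log([A⁻]/[HA]) = 3.222 + log(1.8/0.6)
pH = 3.222 + (+0.477) = 3.70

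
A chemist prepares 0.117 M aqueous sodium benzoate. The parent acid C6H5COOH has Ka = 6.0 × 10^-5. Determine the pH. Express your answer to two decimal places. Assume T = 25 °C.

C6H5COO- is the conjugate base of the weak acid C6H5COOH.
Kb = Kw/Ka = 1.0×10^-14 / 6.0 × 10^-5 = 1.67 × 10^-10
From the ICE table, Kb = x²/(0.117 − x) = 1.67 × 10^-10.
Neglecting x in the denominator: x = √(1.67 × 10^-10 × 0.117) = 4.42 × 10^-6 M
pOH = −log(4.42 × 10^-6) = 5.35; pH = 14.00 − 5.35 = 8.65

pH = 8.65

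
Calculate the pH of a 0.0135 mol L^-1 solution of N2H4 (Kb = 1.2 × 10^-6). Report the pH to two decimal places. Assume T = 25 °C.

N2H4 + H2O ⇌ N2H5+ + OH-
Kb = [OH-]²/(0.0135 − [OH-]) = 1.2 × 10^-6
Assume [OH-] ≪ 0.0135: [OH-] ≈ √(1.2 × 10^-6 × 0.0135) = 1.27 × 10^-4 M
Check: 0.94% ionized — well under 5%, approximation valid.
pOH = 3.90, so pH = 14.00 − pOH = 10.10

pH = 10.10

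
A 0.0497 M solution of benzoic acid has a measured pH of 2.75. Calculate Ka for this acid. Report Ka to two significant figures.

Ka = 6.6 × 10^-5

[H+] = 10^(-2.75) = 1.78 × 10^-3 M
At equilibrium [HA] = 0.0497 − 1.78 × 10^-3 = 4.79 × 10^-2 M
Ka = [H+][A-]/[HA] = (1.78 × 10^-3)² / 4.79 × 10^-2 = 6.6 × 10^-5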